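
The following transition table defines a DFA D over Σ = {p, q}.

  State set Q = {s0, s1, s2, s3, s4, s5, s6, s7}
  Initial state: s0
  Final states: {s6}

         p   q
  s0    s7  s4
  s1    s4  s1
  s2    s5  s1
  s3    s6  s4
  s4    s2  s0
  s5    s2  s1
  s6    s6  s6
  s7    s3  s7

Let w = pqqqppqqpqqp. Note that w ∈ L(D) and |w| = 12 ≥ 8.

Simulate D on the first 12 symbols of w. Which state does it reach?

Run of D on the first 12 characters of w = p q q q p p q q p q q p:
  step 0: s0  (start)
  step 1: s7  (read p: s0→s7)
  step 2: s7  (read q: s7→s7)
  step 3: s7  (read q: s7→s7)
  step 4: s7  (read q: s7→s7)
  step 5: s3  (read p: s7→s3)
  step 6: s6  (read p: s3→s6)
  step 7: s6  (read q: s6→s6)
  step 8: s6  (read q: s6→s6)
  step 9: s6  (read p: s6→s6)
  step 10: s6  (read q: s6→s6)
  step 11: s6  (read q: s6→s6)
  step 12: s6  (read p: s6→s6)

After reading 12 characters, D is in state s6.
(This kind of state-tracing is the core of the pumping-lemma construction: with 8 states, pigeonhole forces a repeat within the first 8 steps.)

s6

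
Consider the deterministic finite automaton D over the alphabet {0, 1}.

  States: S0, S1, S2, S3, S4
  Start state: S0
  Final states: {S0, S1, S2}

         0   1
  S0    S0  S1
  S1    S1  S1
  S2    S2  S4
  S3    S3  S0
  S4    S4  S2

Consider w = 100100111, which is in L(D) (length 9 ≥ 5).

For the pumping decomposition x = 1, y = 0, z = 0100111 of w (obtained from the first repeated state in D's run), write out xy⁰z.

10100111

xy⁰z = xz = 1·0100111 = 10100111.
Reading y = 0 takes D from S1 back to S1, so after x the machine is still in S1, and z then leads to the accepting state S1. Hence 10100111 ∈ L(D).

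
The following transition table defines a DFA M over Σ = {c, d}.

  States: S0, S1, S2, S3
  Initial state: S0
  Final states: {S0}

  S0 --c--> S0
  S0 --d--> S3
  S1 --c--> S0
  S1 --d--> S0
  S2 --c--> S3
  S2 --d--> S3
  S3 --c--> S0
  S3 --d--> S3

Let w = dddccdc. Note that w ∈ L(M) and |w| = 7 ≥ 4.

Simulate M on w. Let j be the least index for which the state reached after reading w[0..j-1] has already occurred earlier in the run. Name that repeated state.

S3

Run of M on w = d d d c c d c:
  step 0: S0  (start)
  step 1: S3  (read d: S0→S3)
  step 2: S3  (read d: S3→S3)   ← first repeat (S3 seen earlier)
  step 3: S3  (read d: S3→S3)
  step 4: S0  (read c: S3→S0)
  step 5: S0  (read c: S0→S0)
  step 6: S3  (read d: S0→S3)
  step 7: S0  (read c: S3→S0)

The earliest repeat is at step j = 2: M is in S3, which it already visited at step i = 1.
With |Q| = 4, pigeonhole forces a state repeat no later than step 4; the substring read between the first and second visits to that state can be pumped.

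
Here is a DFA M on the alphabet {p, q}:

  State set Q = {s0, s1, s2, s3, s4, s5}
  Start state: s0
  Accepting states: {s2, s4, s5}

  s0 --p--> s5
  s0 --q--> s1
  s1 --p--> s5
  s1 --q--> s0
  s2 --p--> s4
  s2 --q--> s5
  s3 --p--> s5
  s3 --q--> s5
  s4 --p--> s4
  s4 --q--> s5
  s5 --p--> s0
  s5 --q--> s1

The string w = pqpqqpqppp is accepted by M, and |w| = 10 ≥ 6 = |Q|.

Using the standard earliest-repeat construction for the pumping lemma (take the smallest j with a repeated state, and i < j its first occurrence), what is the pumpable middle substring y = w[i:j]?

Run of M on w = p q p q q p q p p p:
  step 0: s0  (start)
  step 1: s5  (read p: s0→s5)
  step 2: s1  (read q: s5→s1)
  step 3: s5  (read p: s1→s5)   ← first repeat (s5 seen earlier)
  step 4: s1  (read q: s5→s1)
  step 5: s0  (read q: s1→s0)
  step 6: s5  (read p: s0→s5)
  step 7: s1  (read q: s5→s1)
  step 8: s5  (read p: s1→s5)
  step 9: s0  (read p: s5→s0)
  step 10: s5  (read p: s0→s5)

So i = 1, j = 3, giving x = w[0:1] = p, y = w[1:3] = qp, z = w[3:10] = qqpqppp.
Check: |xy| = 3 ≤ 6 and |y| = 2 ≥ 1. Reading y takes M from s5 back to s5, so every xyⁱz is accepted.

qp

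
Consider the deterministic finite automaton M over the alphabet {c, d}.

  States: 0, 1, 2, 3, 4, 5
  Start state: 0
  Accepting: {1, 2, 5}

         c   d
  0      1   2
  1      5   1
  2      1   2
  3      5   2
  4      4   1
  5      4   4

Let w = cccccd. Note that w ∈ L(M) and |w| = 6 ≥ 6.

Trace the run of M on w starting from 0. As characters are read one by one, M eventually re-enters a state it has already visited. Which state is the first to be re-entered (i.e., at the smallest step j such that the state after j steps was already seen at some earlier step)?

Run of M on w = c c c c c d:
  step 0: 0  (start)
  step 1: 1  (read c: 0→1)
  step 2: 5  (read c: 1→5)
  step 3: 4  (read c: 5→4)
  step 4: 4  (read c: 4→4)   ← first repeat (4 seen earlier)
  step 5: 4  (read c: 4→4)
  step 6: 1  (read d: 4→1)

The earliest repeat is at step j = 4: M is in 4, which it already visited at step i = 3.
Since M has 6 states, any run of length ≥ 6 visits 6+1 states, so by pigeonhole some state repeats within the first 6 steps — that repeat gives the pumpable loop.

4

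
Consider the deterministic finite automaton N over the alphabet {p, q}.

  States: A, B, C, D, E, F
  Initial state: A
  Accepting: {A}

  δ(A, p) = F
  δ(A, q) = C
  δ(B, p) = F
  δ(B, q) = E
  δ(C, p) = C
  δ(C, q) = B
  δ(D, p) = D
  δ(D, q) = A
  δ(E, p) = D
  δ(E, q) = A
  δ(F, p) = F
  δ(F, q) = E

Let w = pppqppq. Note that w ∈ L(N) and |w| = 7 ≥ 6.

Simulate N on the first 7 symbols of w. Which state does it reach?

A

Run of N on the first 7 characters of w = p p p q p p q:
  step 0: A  (start)
  step 1: F  (read p: A→F)
  step 2: F  (read p: F→F)
  step 3: F  (read p: F→F)
  step 4: E  (read q: F→E)
  step 5: D  (read p: E→D)
  step 6: D  (read p: D→D)
  step 7: A  (read q: D→A)

After reading 7 characters, N is in state A.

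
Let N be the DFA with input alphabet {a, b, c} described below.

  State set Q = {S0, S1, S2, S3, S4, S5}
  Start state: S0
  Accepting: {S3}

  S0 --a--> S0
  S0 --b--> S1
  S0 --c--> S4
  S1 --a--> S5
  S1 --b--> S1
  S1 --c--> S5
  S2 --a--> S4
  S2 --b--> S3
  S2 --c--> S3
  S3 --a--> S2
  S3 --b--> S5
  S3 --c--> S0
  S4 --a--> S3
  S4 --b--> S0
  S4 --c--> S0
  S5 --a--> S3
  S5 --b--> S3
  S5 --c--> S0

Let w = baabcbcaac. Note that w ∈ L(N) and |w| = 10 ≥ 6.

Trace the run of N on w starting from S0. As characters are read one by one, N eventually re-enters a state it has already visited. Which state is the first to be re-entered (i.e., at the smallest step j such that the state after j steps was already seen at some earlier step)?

S5

Run of N on w = b a a b c b c a a c:
  step 0: S0  (start)
  step 1: S1  (read b: S0→S1)
  step 2: S5  (read a: S1→S5)
  step 3: S3  (read a: S5→S3)
  step 4: S5  (read b: S3→S5)   ← first repeat (S5 seen earlier)
  step 5: S0  (read c: S5→S0)
  step 6: S1  (read b: S0→S1)
  step 7: S5  (read c: S1→S5)
  step 8: S3  (read a: S5→S3)
  step 9: S2  (read a: S3→S2)
  step 10: S3  (read c: S2→S3)

The earliest repeat is at step j = 4: N is in S5, which it already visited at step i = 2.
Pumping length from the standard proof: p = 6 (the number of states). The repeated state found above gives |xy| = j ≤ 6 and |y| = j − i ≥ 1.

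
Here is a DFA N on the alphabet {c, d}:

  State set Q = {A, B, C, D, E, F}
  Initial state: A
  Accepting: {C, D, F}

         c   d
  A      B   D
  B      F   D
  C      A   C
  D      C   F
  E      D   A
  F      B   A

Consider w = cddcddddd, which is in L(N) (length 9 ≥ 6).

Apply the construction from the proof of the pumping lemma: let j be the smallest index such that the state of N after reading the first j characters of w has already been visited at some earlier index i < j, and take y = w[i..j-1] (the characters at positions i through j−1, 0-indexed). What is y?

ddc

Run of N on w = c d d c d d d d d:
  step 0: A  (start)
  step 1: B  (read c: A→B)
  step 2: D  (read d: B→D)
  step 3: F  (read d: D→F)
  step 4: B  (read c: F→B)   ← first repeat (B seen earlier)
  step 5: D  (read d: B→D)
  step 6: F  (read d: D→F)
  step 7: A  (read d: F→A)
  step 8: D  (read d: A→D)
  step 9: F  (read d: D→F)

So i = 1, j = 4, giving x = w[0:1] = c, y = w[1:4] = ddc, z = w[4:9] = ddddd.
Check: |xy| = 4 ≤ 6 and |y| = 3 ≥ 1. Reading y takes N from B back to B, so every xyⁱz is accepted.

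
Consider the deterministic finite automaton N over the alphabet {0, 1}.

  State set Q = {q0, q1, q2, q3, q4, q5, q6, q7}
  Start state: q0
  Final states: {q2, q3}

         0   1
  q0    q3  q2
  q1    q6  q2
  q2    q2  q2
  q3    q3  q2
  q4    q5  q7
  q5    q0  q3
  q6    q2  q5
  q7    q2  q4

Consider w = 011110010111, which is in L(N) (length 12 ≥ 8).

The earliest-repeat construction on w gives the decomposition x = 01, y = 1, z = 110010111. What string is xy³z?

01111110010111

xy^3z = 01·1·1·1·110010111 = 01111110010111.
Reading y = 1 takes N from q2 back to q2, so after x·y·y·y the machine is still in q2, and z then leads to the accepting state q2. Hence 01111110010111 ∈ L(N).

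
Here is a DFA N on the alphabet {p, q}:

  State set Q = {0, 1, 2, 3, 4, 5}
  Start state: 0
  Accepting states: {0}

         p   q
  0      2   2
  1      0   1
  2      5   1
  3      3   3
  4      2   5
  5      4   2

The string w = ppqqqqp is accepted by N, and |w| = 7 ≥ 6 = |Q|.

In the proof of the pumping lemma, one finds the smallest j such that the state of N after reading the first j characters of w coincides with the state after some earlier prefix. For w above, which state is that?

Run of N on w = p p q q q q p:
  step 0: 0  (start)
  step 1: 2  (read p: 0→2)
  step 2: 5  (read p: 2→5)
  step 3: 2  (read q: 5→2)   ← first repeat (2 seen earlier)
  step 4: 1  (read q: 2→1)
  step 5: 1  (read q: 1→1)
  step 6: 1  (read q: 1→1)
  step 7: 0  (read p: 1→0)

The earliest repeat is at step j = 3: N is in 2, which it already visited at step i = 1.

2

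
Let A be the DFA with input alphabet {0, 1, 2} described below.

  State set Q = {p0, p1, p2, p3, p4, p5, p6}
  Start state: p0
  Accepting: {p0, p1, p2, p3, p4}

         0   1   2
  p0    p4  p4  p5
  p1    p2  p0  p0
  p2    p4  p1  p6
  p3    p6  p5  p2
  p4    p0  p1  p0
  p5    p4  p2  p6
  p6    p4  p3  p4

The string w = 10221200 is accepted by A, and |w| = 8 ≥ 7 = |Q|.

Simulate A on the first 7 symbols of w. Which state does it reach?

State sequence: p0 -1-> p4 -0-> p0 -2-> p5 -2-> p6 -1-> p3 -2-> p2 -0-> p4

After reading 7 characters, A is in state p4.

p4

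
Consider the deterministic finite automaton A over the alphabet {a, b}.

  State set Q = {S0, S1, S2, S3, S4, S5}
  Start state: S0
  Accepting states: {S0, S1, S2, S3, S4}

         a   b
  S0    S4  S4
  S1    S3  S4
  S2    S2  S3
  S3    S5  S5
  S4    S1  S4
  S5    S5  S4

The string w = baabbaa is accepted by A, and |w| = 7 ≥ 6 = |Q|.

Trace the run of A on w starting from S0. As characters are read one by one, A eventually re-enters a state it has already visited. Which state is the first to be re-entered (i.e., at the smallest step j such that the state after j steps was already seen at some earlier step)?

State sequence: S0 -b-> S4 -a-> S1 -a-> S3 -b-> S5 -b-> S4 -a-> S1 -a-> S3
First repeat at step 5: S4 was already visited.

The earliest repeat is at step j = 5: A is in S4, which it already visited at step i = 1.
Since A has 6 states, any run of length ≥ 6 visits 6+1 states, so by pigeonhole some state repeats within the first 6 steps — that repeat gives the pumpable loop.

S4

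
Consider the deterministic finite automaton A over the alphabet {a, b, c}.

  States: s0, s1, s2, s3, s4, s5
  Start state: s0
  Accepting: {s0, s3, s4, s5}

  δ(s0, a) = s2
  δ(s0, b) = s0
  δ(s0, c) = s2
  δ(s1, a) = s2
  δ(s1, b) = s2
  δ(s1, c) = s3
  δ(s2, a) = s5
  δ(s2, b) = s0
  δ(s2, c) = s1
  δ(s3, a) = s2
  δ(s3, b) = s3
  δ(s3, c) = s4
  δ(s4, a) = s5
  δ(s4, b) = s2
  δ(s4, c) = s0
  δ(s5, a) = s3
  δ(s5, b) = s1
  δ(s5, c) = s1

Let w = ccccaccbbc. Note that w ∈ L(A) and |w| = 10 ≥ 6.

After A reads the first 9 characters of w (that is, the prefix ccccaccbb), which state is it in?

s3

Run of A on the first 9 characters of w = c c c c a c c b b:
  step 0: s0  (start)
  step 1: s2  (read c: s0→s2)
  step 2: s1  (read c: s2→s1)
  step 3: s3  (read c: s1→s3)
  step 4: s4  (read c: s3→s4)
  step 5: s5  (read a: s4→s5)
  step 6: s1  (read c: s5→s1)
  step 7: s3  (read c: s1→s3)
  step 8: s3  (read b: s3→s3)
  step 9: s3  (read b: s3→s3)

After reading 9 characters, A is in state s3.
(This kind of state-tracing is the core of the pumping-lemma construction: with 6 states, pigeonhole forces a repeat within the first 6 steps.)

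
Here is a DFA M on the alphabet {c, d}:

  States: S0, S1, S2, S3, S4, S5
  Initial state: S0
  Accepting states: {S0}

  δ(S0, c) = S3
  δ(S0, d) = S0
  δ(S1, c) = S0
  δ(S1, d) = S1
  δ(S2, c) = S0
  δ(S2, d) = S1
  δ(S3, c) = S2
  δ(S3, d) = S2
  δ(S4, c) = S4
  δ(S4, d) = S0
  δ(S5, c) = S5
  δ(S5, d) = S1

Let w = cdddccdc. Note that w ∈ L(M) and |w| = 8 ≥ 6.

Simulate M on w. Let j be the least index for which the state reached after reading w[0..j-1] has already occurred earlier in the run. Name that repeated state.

Run of M on w = c d d d c c d c:
  step 0: S0  (start)
  step 1: S3  (read c: S0→S3)
  step 2: S2  (read d: S3→S2)
  step 3: S1  (read d: S2→S1)
  step 4: S1  (read d: S1→S1)   ← first repeat (S1 seen earlier)
  step 5: S0  (read c: S1→S0)
  step 6: S3  (read c: S0→S3)
  step 7: S2  (read d: S3→S2)
  step 8: S0  (read c: S2→S0)

The earliest repeat is at step j = 4: M is in S1, which it already visited at step i = 3.
The DFA has 6 states, so the proof of the pumping lemma guarantees a repeated state among the first 6+1 visited; the segment between the two visits is the pumpable y.

S1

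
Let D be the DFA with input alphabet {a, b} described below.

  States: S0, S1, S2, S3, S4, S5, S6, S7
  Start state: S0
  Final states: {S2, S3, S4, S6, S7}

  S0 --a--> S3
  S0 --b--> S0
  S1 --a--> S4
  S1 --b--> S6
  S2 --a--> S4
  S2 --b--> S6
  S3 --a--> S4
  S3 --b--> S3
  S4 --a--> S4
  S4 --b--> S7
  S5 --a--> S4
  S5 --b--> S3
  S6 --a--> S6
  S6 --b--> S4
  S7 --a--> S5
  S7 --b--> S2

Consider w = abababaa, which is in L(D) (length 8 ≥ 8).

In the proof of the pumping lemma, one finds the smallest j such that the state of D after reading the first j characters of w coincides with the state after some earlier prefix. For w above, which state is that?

Run of D on w = a b a b a b a a:
  step 0: S0  (start)
  step 1: S3  (read a: S0→S3)
  step 2: S3  (read b: S3→S3)   ← first repeat (S3 seen earlier)
  step 3: S4  (read a: S3→S4)
  step 4: S7  (read b: S4→S7)
  step 5: S5  (read a: S7→S5)
  step 6: S3  (read b: S5→S3)
  step 7: S4  (read a: S3→S4)
  step 8: S4  (read a: S4→S4)

The earliest repeat is at step j = 2: D is in S3, which it already visited at step i = 1.
Pumping length from the standard proof: p = 8 (the number of states). The repeated state found above gives |xy| = j ≤ 8 and |y| = j − i ≥ 1.

S3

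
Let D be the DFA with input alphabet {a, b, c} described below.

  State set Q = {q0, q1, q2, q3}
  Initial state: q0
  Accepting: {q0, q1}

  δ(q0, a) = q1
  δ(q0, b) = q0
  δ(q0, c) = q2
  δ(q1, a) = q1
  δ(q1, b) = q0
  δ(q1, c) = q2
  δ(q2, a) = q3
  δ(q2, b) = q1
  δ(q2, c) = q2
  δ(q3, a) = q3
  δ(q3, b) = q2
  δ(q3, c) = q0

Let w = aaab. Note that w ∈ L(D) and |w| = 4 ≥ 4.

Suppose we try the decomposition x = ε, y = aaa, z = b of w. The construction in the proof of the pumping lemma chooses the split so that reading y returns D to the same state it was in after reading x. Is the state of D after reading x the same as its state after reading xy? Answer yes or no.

no

State sequence: q0 -a-> q1 -a-> q1 -a-> q1

After x (step 0): q0. After xy (step 3): q1.
They differ (q0 ≠ q1), so y is not a cycle from the state after x; this split is not the one the pumping-lemma construction produces, and pumping y need not keep the string in L(D).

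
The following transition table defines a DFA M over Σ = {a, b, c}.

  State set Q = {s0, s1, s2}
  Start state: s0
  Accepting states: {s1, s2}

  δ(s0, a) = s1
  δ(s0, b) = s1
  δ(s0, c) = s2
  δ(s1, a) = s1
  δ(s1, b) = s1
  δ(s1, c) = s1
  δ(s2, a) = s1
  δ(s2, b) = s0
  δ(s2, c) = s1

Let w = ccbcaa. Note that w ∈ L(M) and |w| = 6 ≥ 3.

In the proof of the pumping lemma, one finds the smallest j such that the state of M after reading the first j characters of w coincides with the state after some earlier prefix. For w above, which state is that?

Run of M on w = c c b c a a:
  step 0: s0  (start)
  step 1: s2  (read c: s0→s2)
  step 2: s1  (read c: s2→s1)
  step 3: s1  (read b: s1→s1)   ← first repeat (s1 seen earlier)
  step 4: s1  (read c: s1→s1)
  step 5: s1  (read a: s1→s1)
  step 6: s1  (read a: s1→s1)

The earliest repeat is at step j = 3: M is in s1, which it already visited at step i = 2.
Since M has 3 states, any run of length ≥ 3 visits 3+1 states, so by pigeonhole some state repeats within the first 3 steps — that repeat gives the pumpable loop.

s1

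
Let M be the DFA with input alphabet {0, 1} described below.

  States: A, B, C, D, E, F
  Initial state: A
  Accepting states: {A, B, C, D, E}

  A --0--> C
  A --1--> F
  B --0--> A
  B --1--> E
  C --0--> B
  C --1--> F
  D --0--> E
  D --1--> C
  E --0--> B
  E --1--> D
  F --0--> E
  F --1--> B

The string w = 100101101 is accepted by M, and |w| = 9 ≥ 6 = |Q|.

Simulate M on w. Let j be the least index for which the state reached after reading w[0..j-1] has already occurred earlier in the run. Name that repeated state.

Run of M on w = 1 0 0 1 0 1 1 0 1:
  step 0: A  (start)
  step 1: F  (read 1: A→F)
  step 2: E  (read 0: F→E)
  step 3: B  (read 0: E→B)
  step 4: E  (read 1: B→E)   ← first repeat (E seen earlier)
  step 5: B  (read 0: E→B)
  step 6: E  (read 1: B→E)
  step 7: D  (read 1: E→D)
  step 8: E  (read 0: D→E)
  step 9: D  (read 1: E→D)

The earliest repeat is at step j = 4: M is in E, which it already visited at step i = 2.
Pumping length from the standard proof: p = 6 (the number of states). The repeated state found above gives |xy| = j ≤ 6 and |y| = j − i ≥ 1.

E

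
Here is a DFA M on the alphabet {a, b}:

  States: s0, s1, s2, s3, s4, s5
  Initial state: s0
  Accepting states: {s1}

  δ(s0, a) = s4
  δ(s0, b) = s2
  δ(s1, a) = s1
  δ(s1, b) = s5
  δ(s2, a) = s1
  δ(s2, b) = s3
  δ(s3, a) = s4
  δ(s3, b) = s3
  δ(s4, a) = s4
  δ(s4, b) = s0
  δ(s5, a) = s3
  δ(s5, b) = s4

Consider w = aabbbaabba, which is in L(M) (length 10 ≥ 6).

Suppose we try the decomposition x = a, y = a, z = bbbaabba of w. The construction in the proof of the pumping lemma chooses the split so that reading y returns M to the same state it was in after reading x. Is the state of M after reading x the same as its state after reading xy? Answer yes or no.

Run of M on the first 2 characters of w = a a:
  step 0: s0  (start)
  step 1: s4  (read a: s0→s4)
  step 2: s4  (read a: s4→s4)

After x (step 1): s4. After xy (step 2): s4.
They match, so y = a drives M around a cycle from s4 back to itself; pumping y any number of times keeps M in s4 before reading z, and xyⁱz ∈ L(M) for every i ≥ 0.

yes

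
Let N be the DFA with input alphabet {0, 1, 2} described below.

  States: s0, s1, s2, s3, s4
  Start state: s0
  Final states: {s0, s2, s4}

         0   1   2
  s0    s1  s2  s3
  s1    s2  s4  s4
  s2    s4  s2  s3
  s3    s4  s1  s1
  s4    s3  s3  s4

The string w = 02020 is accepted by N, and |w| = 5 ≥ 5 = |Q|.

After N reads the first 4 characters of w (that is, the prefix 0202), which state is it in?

s1

Run of N on the first 4 characters of w = 0 2 0 2:
  step 0: s0  (start)
  step 1: s1  (read 0: s0→s1)
  step 2: s4  (read 2: s1→s4)
  step 3: s3  (read 0: s4→s3)
  step 4: s1  (read 2: s3→s1)

After reading 4 characters, N is in state s1.
(This kind of state-tracing is the core of the pumping-lemma construction: with 5 states, pigeonhole forces a repeat within the first 5 steps.)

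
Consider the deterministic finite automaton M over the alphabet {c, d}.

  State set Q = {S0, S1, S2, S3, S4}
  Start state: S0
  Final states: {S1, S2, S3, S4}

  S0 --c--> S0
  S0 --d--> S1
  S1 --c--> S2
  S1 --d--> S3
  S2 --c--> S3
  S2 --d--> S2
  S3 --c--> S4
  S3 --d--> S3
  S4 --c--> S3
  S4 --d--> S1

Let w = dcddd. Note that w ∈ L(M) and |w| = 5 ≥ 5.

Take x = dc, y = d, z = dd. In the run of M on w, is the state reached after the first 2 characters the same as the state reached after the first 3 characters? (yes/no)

State sequence: S0 -d-> S1 -c-> S2 -d-> S2

After x (step 2): S2. After xy (step 3): S2.
They match, so y = d drives M around a cycle from S2 back to itself; pumping y any number of times keeps M in S2 before reading z, and xyⁱz ∈ L(M) for every i ≥ 0.

yes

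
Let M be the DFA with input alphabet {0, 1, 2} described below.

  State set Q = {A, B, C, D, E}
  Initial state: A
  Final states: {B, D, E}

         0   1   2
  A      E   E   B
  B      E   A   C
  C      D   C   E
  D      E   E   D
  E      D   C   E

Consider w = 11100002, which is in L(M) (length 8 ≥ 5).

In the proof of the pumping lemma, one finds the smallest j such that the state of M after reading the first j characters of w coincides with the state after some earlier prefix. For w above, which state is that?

Run of M on w = 1 1 1 0 0 0 0 2:
  step 0: A  (start)
  step 1: E  (read 1: A→E)
  step 2: C  (read 1: E→C)
  step 3: C  (read 1: C→C)   ← first repeat (C seen earlier)
  step 4: D  (read 0: C→D)
  step 5: E  (read 0: D→E)
  step 6: D  (read 0: E→D)
  step 7: E  (read 0: D→E)
  step 8: E  (read 2: E→E)

The earliest repeat is at step j = 3: M is in C, which it already visited at step i = 2.
Pumping length from the standard proof: p = 5 (the number of states). The repeated state found above gives |xy| = j ≤ 5 and |y| = j − i ≥ 1.

C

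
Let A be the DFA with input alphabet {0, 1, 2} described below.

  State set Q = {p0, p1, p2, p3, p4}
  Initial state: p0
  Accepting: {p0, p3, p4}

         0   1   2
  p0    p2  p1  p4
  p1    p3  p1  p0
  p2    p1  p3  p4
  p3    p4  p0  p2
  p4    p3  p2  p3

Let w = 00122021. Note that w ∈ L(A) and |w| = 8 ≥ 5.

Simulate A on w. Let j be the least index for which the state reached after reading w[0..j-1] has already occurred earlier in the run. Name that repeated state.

Run of A on w = 0 0 1 2 2 0 2 1:
  step 0: p0  (start)
  step 1: p2  (read 0: p0→p2)
  step 2: p1  (read 0: p2→p1)
  step 3: p1  (read 1: p1→p1)   ← first repeat (p1 seen earlier)
  step 4: p0  (read 2: p1→p0)
  step 5: p4  (read 2: p0→p4)
  step 6: p3  (read 0: p4→p3)
  step 7: p2  (read 2: p3→p2)
  step 8: p3  (read 1: p2→p3)

The earliest repeat is at step j = 3: A is in p1, which it already visited at step i = 2.
The DFA has 5 states, so the proof of the pumping lemma guarantees a repeated state among the first 5+1 visited; the segment between the two visits is the pumpable y.

p1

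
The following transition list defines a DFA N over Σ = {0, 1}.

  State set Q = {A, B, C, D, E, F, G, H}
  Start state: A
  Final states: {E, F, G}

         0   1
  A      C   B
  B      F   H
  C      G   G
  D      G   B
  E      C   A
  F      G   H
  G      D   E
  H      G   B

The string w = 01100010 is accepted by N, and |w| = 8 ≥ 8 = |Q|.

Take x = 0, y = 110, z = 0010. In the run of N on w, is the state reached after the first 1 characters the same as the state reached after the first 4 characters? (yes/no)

yes

State sequence: A -0-> C -1-> G -1-> E -0-> C

After x (step 1): C. After xy (step 4): C.
They match, so y = 110 drives N around a cycle from C back to itself; pumping y any number of times keeps N in C before reading z, and xyⁱz ∈ L(N) for every i ≥ 0.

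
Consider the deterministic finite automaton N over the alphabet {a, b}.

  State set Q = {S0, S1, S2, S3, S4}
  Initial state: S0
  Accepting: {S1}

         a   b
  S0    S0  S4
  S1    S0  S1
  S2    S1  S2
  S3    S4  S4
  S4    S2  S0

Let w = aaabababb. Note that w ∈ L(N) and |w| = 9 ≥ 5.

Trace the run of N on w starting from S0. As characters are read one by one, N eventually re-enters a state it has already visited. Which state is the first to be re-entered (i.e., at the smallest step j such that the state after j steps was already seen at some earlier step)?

S0

State sequence: S0 -a-> S0 -a-> S0 -a-> S0 -b-> S4 -a-> S2 -b-> S2 -a-> S1 -b-> S1 -b-> S1
First repeat at step 1: S0 was already visited.

The earliest repeat is at step j = 1: N is in S0, which it already visited at step i = 0.
The DFA has 5 states, so the proof of the pumping lemma guarantees a repeated state among the first 5+1 visited; the segment between the two visits is the pumpable y.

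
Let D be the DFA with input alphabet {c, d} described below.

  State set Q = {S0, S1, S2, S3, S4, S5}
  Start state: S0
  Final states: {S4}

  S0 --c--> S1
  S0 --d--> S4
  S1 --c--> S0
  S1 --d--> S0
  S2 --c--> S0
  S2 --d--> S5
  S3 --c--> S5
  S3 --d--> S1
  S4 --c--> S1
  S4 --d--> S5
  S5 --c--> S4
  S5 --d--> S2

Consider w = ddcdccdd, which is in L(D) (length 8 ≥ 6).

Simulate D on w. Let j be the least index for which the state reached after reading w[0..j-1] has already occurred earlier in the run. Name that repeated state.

S4

Run of D on w = d d c d c c d d:
  step 0: S0  (start)
  step 1: S4  (read d: S0→S4)
  step 2: S5  (read d: S4→S5)
  step 3: S4  (read c: S5→S4)   ← first repeat (S4 seen earlier)
  step 4: S5  (read d: S4→S5)
  step 5: S4  (read c: S5→S4)
  step 6: S1  (read c: S4→S1)
  step 7: S0  (read d: S1→S0)
  step 8: S4  (read d: S0→S4)

The earliest repeat is at step j = 3: D is in S4, which it already visited at step i = 1.
Pumping length from the standard proof: p = 6 (the number of states). The repeated state found above gives |xy| = j ≤ 6 and |y| = j − i ≥ 1.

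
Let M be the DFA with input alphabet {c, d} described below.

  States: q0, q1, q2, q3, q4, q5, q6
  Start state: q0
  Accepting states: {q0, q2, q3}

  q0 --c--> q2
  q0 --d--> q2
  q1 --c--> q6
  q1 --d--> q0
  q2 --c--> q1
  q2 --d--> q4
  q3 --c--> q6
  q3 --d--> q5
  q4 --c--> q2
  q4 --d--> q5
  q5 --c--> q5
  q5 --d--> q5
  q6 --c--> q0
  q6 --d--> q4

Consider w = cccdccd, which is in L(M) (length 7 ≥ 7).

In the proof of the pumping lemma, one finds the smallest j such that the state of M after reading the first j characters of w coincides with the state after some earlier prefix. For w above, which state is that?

q2

State sequence: q0 -c-> q2 -c-> q1 -c-> q6 -d-> q4 -c-> q2 -c-> q1 -d-> q0
First repeat at step 5: q2 was already visited.

The earliest repeat is at step j = 5: M is in q2, which it already visited at step i = 1.
Since M has 7 states, any run of length ≥ 7 visits 7+1 states, so by pigeonhole some state repeats within the first 7 steps — that repeat gives the pumpable loop.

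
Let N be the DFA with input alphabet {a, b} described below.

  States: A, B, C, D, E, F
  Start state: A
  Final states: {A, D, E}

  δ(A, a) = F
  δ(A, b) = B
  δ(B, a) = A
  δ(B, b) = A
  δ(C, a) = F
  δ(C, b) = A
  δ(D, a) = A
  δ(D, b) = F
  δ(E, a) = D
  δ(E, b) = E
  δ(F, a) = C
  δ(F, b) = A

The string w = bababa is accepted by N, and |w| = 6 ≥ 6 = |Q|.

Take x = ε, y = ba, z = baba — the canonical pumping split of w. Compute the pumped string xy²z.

babababa

xy^2z = ε·ba·ba·baba = babababa.
Reading y = ba takes N from A back to A, so after x·y·y the machine is still in A, and z then leads to the accepting state A. Hence babababa ∈ L(N).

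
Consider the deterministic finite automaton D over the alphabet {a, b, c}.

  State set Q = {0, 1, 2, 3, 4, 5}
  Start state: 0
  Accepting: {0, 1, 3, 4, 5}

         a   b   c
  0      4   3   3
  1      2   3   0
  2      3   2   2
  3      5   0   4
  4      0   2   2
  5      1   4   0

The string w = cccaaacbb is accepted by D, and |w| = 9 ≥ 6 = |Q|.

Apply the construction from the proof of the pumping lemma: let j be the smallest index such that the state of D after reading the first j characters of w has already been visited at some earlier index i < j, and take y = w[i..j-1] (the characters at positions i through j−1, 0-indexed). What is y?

State sequence: 0 -c-> 3 -c-> 4 -c-> 2 -a-> 3 -a-> 5 -a-> 1 -c-> 0 -b-> 3 -b-> 0
First repeat at step 4: 3 was already visited.

So i = 1, j = 4, giving x = w[0:1] = c, y = w[1:4] = cca, z = w[4:9] = aacbb.
Check: |xy| = 4 ≤ 6 and |y| = 3 ≥ 1. Reading y takes D from 3 back to 3, so every xyⁱz is accepted.

cca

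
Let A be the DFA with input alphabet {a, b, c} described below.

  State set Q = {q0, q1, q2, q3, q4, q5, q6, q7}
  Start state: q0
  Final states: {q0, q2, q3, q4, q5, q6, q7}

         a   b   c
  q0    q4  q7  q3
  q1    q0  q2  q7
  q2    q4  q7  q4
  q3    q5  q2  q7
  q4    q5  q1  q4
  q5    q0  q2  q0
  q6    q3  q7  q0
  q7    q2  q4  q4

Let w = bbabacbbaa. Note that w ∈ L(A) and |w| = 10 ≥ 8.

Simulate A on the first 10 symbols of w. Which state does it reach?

Run of A on the first 10 characters of w = b b a b a c b b a a:
  step 0: q0  (start)
  step 1: q7  (read b: q0→q7)
  step 2: q4  (read b: q7→q4)
  step 3: q5  (read a: q4→q5)
  step 4: q2  (read b: q5→q2)
  step 5: q4  (read a: q2→q4)
  step 6: q4  (read c: q4→q4)
  step 7: q1  (read b: q4→q1)
  step 8: q2  (read b: q1→q2)
  step 9: q4  (read a: q2→q4)
  step 10: q5  (read a: q4→q5)

After reading 10 characters, A is in state q5.

q5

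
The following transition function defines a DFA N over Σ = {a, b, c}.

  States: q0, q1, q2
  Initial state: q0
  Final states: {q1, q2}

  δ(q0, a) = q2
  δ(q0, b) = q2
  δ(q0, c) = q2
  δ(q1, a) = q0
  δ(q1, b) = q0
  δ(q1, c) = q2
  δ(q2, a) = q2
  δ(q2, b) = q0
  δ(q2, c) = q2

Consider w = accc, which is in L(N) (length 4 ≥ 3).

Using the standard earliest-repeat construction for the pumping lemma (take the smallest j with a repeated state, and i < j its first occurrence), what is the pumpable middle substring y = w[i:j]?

Run of N on w = a c c c:
  step 0: q0  (start)
  step 1: q2  (read a: q0→q2)
  step 2: q2  (read c: q2→q2)   ← first repeat (q2 seen earlier)
  step 3: q2  (read c: q2→q2)
  step 4: q2  (read c: q2→q2)

So i = 1, j = 2, giving x = w[0:1] = a, y = w[1:2] = c, z = w[2:4] = cc.
Check: |xy| = 2 ≤ 3 and |y| = 1 ≥ 1. Reading y takes N from q2 back to q2, so every xyⁱz is accepted.
With |Q| = 3, pigeonhole forces a state repeat no later than step 3; the substring read between the first and second visits to that state can be pumped.

c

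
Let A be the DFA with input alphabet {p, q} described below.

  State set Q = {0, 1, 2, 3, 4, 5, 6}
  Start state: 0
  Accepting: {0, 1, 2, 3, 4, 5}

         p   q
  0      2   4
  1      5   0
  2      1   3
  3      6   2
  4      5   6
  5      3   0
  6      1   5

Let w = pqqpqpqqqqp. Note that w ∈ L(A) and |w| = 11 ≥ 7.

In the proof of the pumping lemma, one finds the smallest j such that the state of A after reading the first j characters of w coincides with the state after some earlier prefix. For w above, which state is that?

Run of A on w = p q q p q p q q q q p:
  step 0: 0  (start)
  step 1: 2  (read p: 0→2)
  step 2: 3  (read q: 2→3)
  step 3: 2  (read q: 3→2)   ← first repeat (2 seen earlier)
  step 4: 1  (read p: 2→1)
  step 5: 0  (read q: 1→0)
  step 6: 2  (read p: 0→2)
  step 7: 3  (read q: 2→3)
  step 8: 2  (read q: 3→2)
  step 9: 3  (read q: 2→3)
  step 10: 2  (read q: 3→2)
  step 11: 1  (read p: 2→1)

The earliest repeat is at step j = 3: A is in 2, which it already visited at step i = 1.
With |Q| = 7, pigeonhole forces a state repeat no later than step 7; the substring read between the first and second visits to that state can be pumped.

2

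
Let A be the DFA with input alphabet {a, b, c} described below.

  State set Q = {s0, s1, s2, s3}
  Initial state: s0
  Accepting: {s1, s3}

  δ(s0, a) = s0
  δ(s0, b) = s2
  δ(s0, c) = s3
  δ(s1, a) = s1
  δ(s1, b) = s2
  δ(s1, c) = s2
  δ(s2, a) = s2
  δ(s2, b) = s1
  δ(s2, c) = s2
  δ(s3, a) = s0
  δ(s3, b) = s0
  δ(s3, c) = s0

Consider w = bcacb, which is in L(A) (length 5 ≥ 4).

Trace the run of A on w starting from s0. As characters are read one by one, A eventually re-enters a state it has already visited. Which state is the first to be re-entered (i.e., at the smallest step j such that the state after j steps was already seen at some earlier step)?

Run of A on w = b c a c b:
  step 0: s0  (start)
  step 1: s2  (read b: s0→s2)
  step 2: s2  (read c: s2→s2)   ← first repeat (s2 seen earlier)
  step 3: s2  (read a: s2→s2)
  step 4: s2  (read c: s2→s2)
  step 5: s1  (read b: s2→s1)

The earliest repeat is at step j = 2: A is in s2, which it already visited at step i = 1.
The DFA has 4 states, so the proof of the pumping lemma guarantees a repeated state among the first 4+1 visited; the segment between the two visits is the pumpable y.

s2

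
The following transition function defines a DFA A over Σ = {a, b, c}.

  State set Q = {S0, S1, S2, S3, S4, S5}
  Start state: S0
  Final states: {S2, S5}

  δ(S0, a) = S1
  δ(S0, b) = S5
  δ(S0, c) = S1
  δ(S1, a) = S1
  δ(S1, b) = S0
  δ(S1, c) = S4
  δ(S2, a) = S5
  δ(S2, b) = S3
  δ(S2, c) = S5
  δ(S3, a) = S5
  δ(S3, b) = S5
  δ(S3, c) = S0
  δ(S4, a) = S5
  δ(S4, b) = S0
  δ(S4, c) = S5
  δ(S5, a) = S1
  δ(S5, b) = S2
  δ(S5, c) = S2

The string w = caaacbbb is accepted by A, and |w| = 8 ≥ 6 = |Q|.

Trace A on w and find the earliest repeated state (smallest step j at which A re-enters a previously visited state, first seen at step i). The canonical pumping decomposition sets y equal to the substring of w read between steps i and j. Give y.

a

State sequence: S0 -c-> S1 -a-> S1 -a-> S1 -a-> S1 -c-> S4 -b-> S0 -b-> S5 -b-> S2
First repeat at step 2: S1 was already visited.

So i = 1, j = 2, giving x = w[0:1] = c, y = w[1:2] = a, z = w[2:8] = aacbbb.
Check: |xy| = 2 ≤ 6 and |y| = 1 ≥ 1. Reading y takes A from S1 back to S1, so every xyⁱz is accepted.
The DFA has 6 states, so the proof of the pumping lemma guarantees a repeated state among the first 6+1 visited; the segment between the two visits is the pumpable y.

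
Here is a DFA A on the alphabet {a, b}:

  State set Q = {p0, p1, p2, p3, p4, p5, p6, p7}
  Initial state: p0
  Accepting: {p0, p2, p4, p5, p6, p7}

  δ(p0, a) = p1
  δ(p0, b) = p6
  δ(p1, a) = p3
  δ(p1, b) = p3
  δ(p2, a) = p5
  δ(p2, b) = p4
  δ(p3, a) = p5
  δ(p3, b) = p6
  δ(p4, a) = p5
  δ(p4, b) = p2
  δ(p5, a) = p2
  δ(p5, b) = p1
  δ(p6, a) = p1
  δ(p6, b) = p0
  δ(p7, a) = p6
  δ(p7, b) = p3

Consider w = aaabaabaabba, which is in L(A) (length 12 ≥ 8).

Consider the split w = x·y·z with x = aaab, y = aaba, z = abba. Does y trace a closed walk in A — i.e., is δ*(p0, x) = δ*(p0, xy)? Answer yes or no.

Run of A on the first 8 characters of w = a a a b a a b a:
  step 0: p0  (start)
  step 1: p1  (read a: p0→p1)
  step 2: p3  (read a: p1→p3)
  step 3: p5  (read a: p3→p5)
  step 4: p1  (read b: p5→p1)
  step 5: p3  (read a: p1→p3)
  step 6: p5  (read a: p3→p5)
  step 7: p1  (read b: p5→p1)
  step 8: p3  (read a: p1→p3)

After x (step 4): p1. After xy (step 8): p3.
They differ (p1 ≠ p3), so y is not a cycle from the state after x; this split is not the one the pumping-lemma construction produces, and pumping y need not keep the string in L(A).

no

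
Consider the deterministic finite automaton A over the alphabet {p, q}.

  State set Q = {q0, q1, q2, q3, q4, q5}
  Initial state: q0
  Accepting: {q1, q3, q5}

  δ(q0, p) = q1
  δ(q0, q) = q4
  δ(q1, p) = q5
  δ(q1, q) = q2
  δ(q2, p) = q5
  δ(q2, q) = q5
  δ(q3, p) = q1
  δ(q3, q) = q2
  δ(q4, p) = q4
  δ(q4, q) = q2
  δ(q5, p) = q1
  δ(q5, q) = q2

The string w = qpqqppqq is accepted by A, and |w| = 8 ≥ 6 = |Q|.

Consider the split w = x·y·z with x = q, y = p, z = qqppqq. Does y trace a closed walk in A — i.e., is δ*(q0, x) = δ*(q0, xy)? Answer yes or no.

yes

Run of A on the first 2 characters of w = q p:
  step 0: q0  (start)
  step 1: q4  (read q: q0→q4)
  step 2: q4  (read p: q4→q4)

After x (step 1): q4. After xy (step 2): q4.
They match, so y = p drives A around a cycle from q4 back to itself; pumping y any number of times keeps A in q4 before reading z, and xyⁱz ∈ L(A) for every i ≥ 0.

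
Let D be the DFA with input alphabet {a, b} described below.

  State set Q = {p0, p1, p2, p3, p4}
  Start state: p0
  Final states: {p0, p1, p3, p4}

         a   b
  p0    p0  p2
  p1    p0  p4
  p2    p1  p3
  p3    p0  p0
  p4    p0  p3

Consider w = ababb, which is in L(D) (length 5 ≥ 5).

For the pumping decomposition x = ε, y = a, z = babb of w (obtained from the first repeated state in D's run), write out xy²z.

aababb

xy^2z = ε·a·a·babb = aababb.
Reading y = a takes D from p0 back to p0, so after x·y·y the machine is still in p0, and z then leads to the accepting state p3. Hence aababb ∈ L(D).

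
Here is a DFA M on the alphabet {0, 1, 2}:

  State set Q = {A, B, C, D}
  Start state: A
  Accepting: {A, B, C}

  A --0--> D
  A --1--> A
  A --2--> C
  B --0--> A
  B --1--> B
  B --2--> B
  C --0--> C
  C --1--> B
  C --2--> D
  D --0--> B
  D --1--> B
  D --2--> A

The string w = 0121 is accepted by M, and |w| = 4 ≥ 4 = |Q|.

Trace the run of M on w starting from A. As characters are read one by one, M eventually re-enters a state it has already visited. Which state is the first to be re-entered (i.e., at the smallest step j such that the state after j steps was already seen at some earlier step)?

State sequence: A -0-> D -1-> B -2-> B -1-> B
First repeat at step 3: B was already visited.

The earliest repeat is at step j = 3: M is in B, which it already visited at step i = 2.
The DFA has 4 states, so the proof of the pumping lemma guarantees a repeated state among the first 4+1 visited; the segment between the two visits is the pumpable y.

B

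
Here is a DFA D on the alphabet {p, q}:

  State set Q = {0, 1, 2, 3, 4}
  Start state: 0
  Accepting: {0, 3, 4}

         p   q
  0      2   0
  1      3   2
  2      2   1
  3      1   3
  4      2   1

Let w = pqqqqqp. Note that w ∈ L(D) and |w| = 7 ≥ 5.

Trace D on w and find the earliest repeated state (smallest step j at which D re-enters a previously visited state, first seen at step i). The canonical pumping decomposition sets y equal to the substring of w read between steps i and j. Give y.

qq

Run of D on w = p q q q q q p:
  step 0: 0  (start)
  step 1: 2  (read p: 0→2)
  step 2: 1  (read q: 2→1)
  step 3: 2  (read q: 1→2)   ← first repeat (2 seen earlier)
  step 4: 1  (read q: 2→1)
  step 5: 2  (read q: 1→2)
  step 6: 1  (read q: 2→1)
  step 7: 3  (read p: 1→3)

So i = 1, j = 3, giving x = w[0:1] = p, y = w[1:3] = qq, z = w[3:7] = qqqp.
Check: |xy| = 3 ≤ 5 and |y| = 2 ≥ 1. Reading y takes D from 2 back to 2, so every xyⁱz is accepted.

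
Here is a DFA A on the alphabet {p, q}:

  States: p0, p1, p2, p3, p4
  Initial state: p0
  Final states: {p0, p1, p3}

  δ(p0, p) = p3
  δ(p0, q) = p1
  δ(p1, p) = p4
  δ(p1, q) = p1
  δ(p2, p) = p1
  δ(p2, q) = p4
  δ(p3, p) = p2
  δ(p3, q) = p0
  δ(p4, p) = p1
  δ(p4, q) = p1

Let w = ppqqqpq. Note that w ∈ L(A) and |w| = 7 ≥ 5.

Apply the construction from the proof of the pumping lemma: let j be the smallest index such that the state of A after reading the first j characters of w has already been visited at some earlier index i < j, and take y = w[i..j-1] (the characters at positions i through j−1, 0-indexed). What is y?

q

Run of A on w = p p q q q p q:
  step 0: p0  (start)
  step 1: p3  (read p: p0→p3)
  step 2: p2  (read p: p3→p2)
  step 3: p4  (read q: p2→p4)
  step 4: p1  (read q: p4→p1)
  step 5: p1  (read q: p1→p1)   ← first repeat (p1 seen earlier)
  step 6: p4  (read p: p1→p4)
  step 7: p1  (read q: p4→p1)

So i = 4, j = 5, giving x = w[0:4] = ppqq, y = w[4:5] = q, z = w[5:7] = pq.
Check: |xy| = 5 ≤ 5 and |y| = 1 ≥ 1. Reading y takes A from p1 back to p1, so every xyⁱz is accepted.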